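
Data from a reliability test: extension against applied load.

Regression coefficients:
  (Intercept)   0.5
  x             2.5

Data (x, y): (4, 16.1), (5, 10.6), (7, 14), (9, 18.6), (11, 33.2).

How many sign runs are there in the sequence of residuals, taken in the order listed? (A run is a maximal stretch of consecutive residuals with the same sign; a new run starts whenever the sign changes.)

x=4: ŷ = 0.5 + 2.5·4 = 10.5; e = 16.1 − 10.5 = 5.6
x=5: ŷ = 0.5 + 2.5·5 = 13; e = 10.6 − 13 = -2.4
x=7: ŷ = 0.5 + 2.5·7 = 18; e = 14 − 18 = -4
x=9: ŷ = 0.5 + 2.5·9 = 23; e = 18.6 − 23 = -4.4
x=11: ŷ = 0.5 + 2.5·11 = 28; e = 33.2 − 28 = 5.2
Signs: + − − − +
Runs: +×1, −×3, +×1 → 3

3 runs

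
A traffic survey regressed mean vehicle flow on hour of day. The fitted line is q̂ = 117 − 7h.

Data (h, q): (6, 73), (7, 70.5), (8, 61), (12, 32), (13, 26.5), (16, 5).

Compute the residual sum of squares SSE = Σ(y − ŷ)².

h=6: q̂ = 117 − 7·6 = 75; r = 73 − 75 = -2
h=7: q̂ = 117 − 7·7 = 68; r = 70.5 − 68 = 2.5
h=8: q̂ = 117 − 7·8 = 61; r = 61 − 61 = 0
h=12: q̂ = 117 − 7·12 = 33; r = 32 − 33 = -1
h=13: q̂ = 117 − 7·13 = 26; r = 26.5 − 26 = 0.5
h=16: q̂ = 117 − 7·16 = 5; r = 5 − 5 = 0
SSE = 4 + 6.25 + 0 + 1 + 0.25 + 0 = 11.5

SSE = 11.5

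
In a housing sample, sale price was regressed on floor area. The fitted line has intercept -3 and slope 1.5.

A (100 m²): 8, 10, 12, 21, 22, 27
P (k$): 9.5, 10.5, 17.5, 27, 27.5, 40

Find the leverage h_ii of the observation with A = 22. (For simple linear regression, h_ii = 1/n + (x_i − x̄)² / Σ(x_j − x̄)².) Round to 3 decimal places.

h = 0.263

Ā = (8 + 10 + 12 + 21 + 22 + 27)/6 = 16.6667
Σ(A − Ā)² = 75.1111 + 44.4444 + 21.7778 + 18.7778 + 28.4444 + 106.778 = 295.333
h = 1/6 + (5.33333)²/295.333 = 0.166667 + 0.096313 = 0.263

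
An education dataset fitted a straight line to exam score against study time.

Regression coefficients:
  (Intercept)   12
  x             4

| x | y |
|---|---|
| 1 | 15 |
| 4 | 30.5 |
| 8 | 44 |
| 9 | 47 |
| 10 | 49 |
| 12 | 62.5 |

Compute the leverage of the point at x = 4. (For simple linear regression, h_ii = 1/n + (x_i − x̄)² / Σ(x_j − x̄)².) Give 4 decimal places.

h = 0.3000

x̄ = (1 + 4 + 8 + 9 + 10 + 12)/6 = 7.33333
Σ(x − x̄)² = 40.1111 + 11.1111 + 0.444444 + 2.77778 + 7.11111 + 21.7778 = 83.3333
h = 1/6 + (-3.33333)²/83.3333 = 0.166667 + 0.133333 = 0.3000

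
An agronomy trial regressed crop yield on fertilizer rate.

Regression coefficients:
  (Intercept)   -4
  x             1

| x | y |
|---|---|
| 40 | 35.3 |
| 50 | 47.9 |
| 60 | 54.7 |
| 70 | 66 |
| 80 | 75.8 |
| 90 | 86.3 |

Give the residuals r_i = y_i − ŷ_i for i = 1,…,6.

x=40: ŷ = -4 + 40 = 36; r = 35.3 − 36 = -0.7
x=50: ŷ = -4 + 50 = 46; r = 47.9 − 46 = 1.9
x=60: ŷ = -4 + 60 = 56; r = 54.7 − 56 = -1.3
x=70: ŷ = -4 + 70 = 66; r = 66 − 66 = 0
x=80: ŷ = -4 + 80 = 76; r = 75.8 − 76 = -0.2
x=90: ŷ = -4 + 90 = 86; r = 86.3 − 86 = 0.3

-0.7, 1.9, -1.3, 0, -0.2, 0.3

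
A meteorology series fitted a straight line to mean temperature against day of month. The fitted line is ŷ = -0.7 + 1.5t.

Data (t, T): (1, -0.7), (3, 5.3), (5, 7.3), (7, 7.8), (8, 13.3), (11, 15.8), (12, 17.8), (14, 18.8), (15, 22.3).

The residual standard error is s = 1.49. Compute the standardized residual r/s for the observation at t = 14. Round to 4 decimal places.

ŷ = -0.7 + 1.5·14 = 20.3
r = 18.8 − 20.3 = -1.5
r/s = -1.5 / 1.49 = -1.0067

-1.0067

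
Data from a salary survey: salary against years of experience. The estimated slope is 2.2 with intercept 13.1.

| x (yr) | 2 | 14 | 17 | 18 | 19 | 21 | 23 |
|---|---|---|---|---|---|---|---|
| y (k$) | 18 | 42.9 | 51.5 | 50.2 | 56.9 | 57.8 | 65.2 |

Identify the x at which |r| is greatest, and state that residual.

x=2: ŷ = 13.1 + 2.2·2 = 17.5; r = 18 − 17.5 = 0.5
x=14: ŷ = 13.1 + 2.2·14 = 43.9; r = 42.9 − 43.9 = -1
x=17: ŷ = 13.1 + 2.2·17 = 50.5; r = 51.5 − 50.5 = 1
x=18: ŷ = 13.1 + 2.2·18 = 52.7; r = 50.2 − 52.7 = -2.5
x=19: ŷ = 13.1 + 2.2·19 = 54.9; r = 56.9 − 54.9 = 2
x=21: ŷ = 13.1 + 2.2·21 = 59.3; r = 57.8 − 59.3 = -1.5
x=23: ŷ = 13.1 + 2.2·23 = 63.7; r = 65.2 − 63.7 = 1.5
Largest |r| is 2.5 at x = 18, residual -2.5.

x = 18, r = -2.5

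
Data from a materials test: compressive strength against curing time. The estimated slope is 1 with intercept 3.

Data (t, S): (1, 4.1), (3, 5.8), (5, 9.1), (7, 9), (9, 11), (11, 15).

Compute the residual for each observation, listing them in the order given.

t=1: Ŝ = 3 + 1 = 4; e = 4.1 − 4 = 0.1
t=3: Ŝ = 3 + 3 = 6; e = 5.8 − 6 = -0.2
t=5: Ŝ = 3 + 5 = 8; e = 9.1 − 8 = 1.1
t=7: Ŝ = 3 + 7 = 10; e = 9 − 10 = -1
t=9: Ŝ = 3 + 9 = 12; e = 11 − 12 = -1
t=11: Ŝ = 3 + 11 = 14; e = 15 − 14 = 1

0.1, -0.2, 1.1, -1, -1, 1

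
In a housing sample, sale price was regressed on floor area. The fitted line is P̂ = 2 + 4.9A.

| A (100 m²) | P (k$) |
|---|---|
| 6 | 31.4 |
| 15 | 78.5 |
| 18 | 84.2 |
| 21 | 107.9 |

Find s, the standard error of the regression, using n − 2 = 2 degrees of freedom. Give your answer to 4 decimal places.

A=6: P̂ = 2 + 4.9·6 = 31.4; r = 31.4 − 31.4 = 0
A=15: P̂ = 2 + 4.9·15 = 75.5; r = 78.5 − 75.5 = 3
A=18: P̂ = 2 + 4.9·18 = 90.2; r = 84.2 − 90.2 = -6
A=21: P̂ = 2 + 4.9·21 = 104.9; r = 107.9 − 104.9 = 3
SSE = 0 + 9 + 36 + 9 = 54
s = √(54/2) = √27 ≈ 5.1962

s = 5.1962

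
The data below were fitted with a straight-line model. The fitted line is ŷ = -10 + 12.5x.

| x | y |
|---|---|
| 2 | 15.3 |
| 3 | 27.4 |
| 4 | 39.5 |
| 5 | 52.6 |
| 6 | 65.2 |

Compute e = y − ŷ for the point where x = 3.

e = -0.1

ŷ = -10 + 12.5·3 = 27.5
e = 27.4 − 27.5 = -0.1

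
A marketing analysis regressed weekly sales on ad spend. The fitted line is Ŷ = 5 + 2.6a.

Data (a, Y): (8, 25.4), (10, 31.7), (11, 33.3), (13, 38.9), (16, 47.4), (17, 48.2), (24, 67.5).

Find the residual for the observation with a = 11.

Ŷ = 5 + 2.6·11 = 33.6
r = 33.3 − 33.6 = -0.3

r = -0.3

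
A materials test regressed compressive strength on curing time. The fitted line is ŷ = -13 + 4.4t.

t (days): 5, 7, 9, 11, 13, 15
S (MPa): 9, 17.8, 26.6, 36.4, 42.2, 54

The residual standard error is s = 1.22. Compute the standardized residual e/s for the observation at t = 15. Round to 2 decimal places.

0.82

ŷ = -13 + 4.4·15 = 53
e = 54 − 53 = 1
e/s = 1 / 1.22 = 0.82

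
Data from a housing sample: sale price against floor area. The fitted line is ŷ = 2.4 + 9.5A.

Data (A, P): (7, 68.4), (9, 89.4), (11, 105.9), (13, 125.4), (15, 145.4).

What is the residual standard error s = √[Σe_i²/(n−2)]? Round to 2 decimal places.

A=7: ŷ = 2.4 + 9.5·7 = 68.9; e = 68.4 − 68.9 = -0.5
A=9: ŷ = 2.4 + 9.5·9 = 87.9; e = 89.4 − 87.9 = 1.5
A=11: ŷ = 2.4 + 9.5·11 = 106.9; e = 105.9 − 106.9 = -1
A=13: ŷ = 2.4 + 9.5·13 = 125.9; e = 125.4 − 125.9 = -0.5
A=15: ŷ = 2.4 + 9.5·15 = 144.9; e = 145.4 − 144.9 = 0.5
SSE = 0.25 + 2.25 + 1 + 0.25 + 0.25 = 4
s = √(4/3) = √1.33333 ≈ 1.15

s = 1.15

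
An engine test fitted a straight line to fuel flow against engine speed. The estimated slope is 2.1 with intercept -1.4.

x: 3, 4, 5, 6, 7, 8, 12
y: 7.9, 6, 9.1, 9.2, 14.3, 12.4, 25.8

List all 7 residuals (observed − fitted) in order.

x=3: ŷ = -1.4 + 2.1·3 = 4.9; r = 7.9 − 4.9 = 3
x=4: ŷ = -1.4 + 2.1·4 = 7; r = 6 − 7 = -1
x=5: ŷ = -1.4 + 2.1·5 = 9.1; r = 9.1 − 9.1 = 0
x=6: ŷ = -1.4 + 2.1·6 = 11.2; r = 9.2 − 11.2 = -2
x=7: ŷ = -1.4 + 2.1·7 = 13.3; r = 14.3 − 13.3 = 1
x=8: ŷ = -1.4 + 2.1·8 = 15.4; r = 12.4 − 15.4 = -3
x=12: ŷ = -1.4 + 2.1·12 = 23.8; r = 25.8 − 23.8 = 2

3, -1, 0, -2, 1, -3, 2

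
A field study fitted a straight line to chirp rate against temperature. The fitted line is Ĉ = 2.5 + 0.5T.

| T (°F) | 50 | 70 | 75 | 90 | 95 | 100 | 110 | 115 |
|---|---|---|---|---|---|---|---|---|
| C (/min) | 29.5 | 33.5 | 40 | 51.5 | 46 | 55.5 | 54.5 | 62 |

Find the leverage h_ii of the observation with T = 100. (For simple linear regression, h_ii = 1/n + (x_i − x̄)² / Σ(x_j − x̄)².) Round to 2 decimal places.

T̄ = (50 + 70 + 75 + 90 + 95 + 100 + 110 + 115)/8 = 88.125
Σ(T − T̄)² = 1453.52 + 328.516 + 172.266 + 3.51562 + 47.2656 + 141.016 + 478.516 + 722.266 = 3346.88
h = 1/8 + (11.875)²/3346.88 = 0.125 + 0.0421335 = 0.17

h = 0.17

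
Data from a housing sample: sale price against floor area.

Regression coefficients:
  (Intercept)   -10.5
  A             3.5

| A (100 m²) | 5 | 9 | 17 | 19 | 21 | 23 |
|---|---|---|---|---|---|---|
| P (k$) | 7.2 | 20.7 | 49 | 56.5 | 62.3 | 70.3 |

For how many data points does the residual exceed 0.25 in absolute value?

A=5: P̂ = -10.5 + 3.5·5 = 7; e = 7.2 − 7 = 0.2
A=9: P̂ = -10.5 + 3.5·9 = 21; e = 20.7 − 21 = -0.3
A=17: P̂ = -10.5 + 3.5·17 = 49; e = 49 − 49 = 0
A=19: P̂ = -10.5 + 3.5·19 = 56; e = 56.5 − 56 = 0.5
A=21: P̂ = -10.5 + 3.5·21 = 63; e = 62.3 − 63 = -0.7
A=23: P̂ = -10.5 + 3.5·23 = 70; e = 70.3 − 70 = 0.3
|e| > 0.25: A=9 (|e|=0.3), A=19 (|e|=0.5), A=21 (|e|=0.7), A=23 (|e|=0.3) → 4

4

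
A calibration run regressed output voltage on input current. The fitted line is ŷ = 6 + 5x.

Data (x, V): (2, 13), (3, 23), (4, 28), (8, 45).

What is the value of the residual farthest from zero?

r = -3

x=2: ŷ = 6 + 5·2 = 16; r = 13 − 16 = -3
x=3: ŷ = 6 + 5·3 = 21; r = 23 − 21 = 2
x=4: ŷ = 6 + 5·4 = 26; r = 28 − 26 = 2
x=8: ŷ = 6 + 5·8 = 46; r = 45 − 46 = -1
Largest |r| is 3 at x = 2, residual -3.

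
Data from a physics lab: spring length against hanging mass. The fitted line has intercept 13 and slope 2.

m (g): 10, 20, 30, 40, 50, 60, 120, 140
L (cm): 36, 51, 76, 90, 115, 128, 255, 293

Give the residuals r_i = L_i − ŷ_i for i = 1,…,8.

3, -2, 3, -3, 2, -5, 2, 0

m=10: ŷ = 13 + 2·10 = 33; r = 36 − 33 = 3
m=20: ŷ = 13 + 2·20 = 53; r = 51 − 53 = -2
m=30: ŷ = 13 + 2·30 = 73; r = 76 − 73 = 3
m=40: ŷ = 13 + 2·40 = 93; r = 90 − 93 = -3
m=50: ŷ = 13 + 2·50 = 113; r = 115 − 113 = 2
m=60: ŷ = 13 + 2·60 = 133; r = 128 − 133 = -5
m=120: ŷ = 13 + 2·120 = 253; r = 255 − 253 = 2
m=140: ŷ = 13 + 2·140 = 293; r = 293 − 293 = 0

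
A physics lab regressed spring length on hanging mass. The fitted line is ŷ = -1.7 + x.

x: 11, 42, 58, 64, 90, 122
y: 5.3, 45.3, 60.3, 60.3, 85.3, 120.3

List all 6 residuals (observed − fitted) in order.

x=11: ŷ = -1.7 + 11 = 9.3; r = 5.3 − 9.3 = -4
x=42: ŷ = -1.7 + 42 = 40.3; r = 45.3 − 40.3 = 5
x=58: ŷ = -1.7 + 58 = 56.3; r = 60.3 − 56.3 = 4
x=64: ŷ = -1.7 + 64 = 62.3; r = 60.3 − 62.3 = -2
x=90: ŷ = -1.7 + 90 = 88.3; r = 85.3 − 88.3 = -3
x=122: ŷ = -1.7 + 122 = 120.3; r = 120.3 − 120.3 = 0

-4, 5, 4, -2, -3, 0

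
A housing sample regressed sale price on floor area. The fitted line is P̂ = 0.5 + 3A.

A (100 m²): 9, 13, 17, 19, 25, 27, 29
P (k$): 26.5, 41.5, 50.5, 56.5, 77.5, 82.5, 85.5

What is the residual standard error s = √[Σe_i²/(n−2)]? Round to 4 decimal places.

A=9: P̂ = 0.5 + 3·9 = 27.5; e = 26.5 − 27.5 = -1
A=13: P̂ = 0.5 + 3·13 = 39.5; e = 41.5 − 39.5 = 2
A=17: P̂ = 0.5 + 3·17 = 51.5; e = 50.5 − 51.5 = -1
A=19: P̂ = 0.5 + 3·19 = 57.5; e = 56.5 − 57.5 = -1
A=25: P̂ = 0.5 + 3·25 = 75.5; e = 77.5 − 75.5 = 2
A=27: P̂ = 0.5 + 3·27 = 81.5; e = 82.5 − 81.5 = 1
A=29: P̂ = 0.5 + 3·29 = 87.5; e = 85.5 − 87.5 = -2
SSE = 1 + 4 + 1 + 1 + 4 + 1 + 4 = 16
s = √(16/5) = √3.2 ≈ 1.7889

s = 1.7889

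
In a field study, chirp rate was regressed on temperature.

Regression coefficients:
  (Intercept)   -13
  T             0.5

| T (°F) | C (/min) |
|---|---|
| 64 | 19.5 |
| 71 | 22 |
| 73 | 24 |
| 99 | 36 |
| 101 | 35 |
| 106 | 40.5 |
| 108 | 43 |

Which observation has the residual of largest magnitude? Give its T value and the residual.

T = 101, r = -2.5

T=64: Ĉ = -13 + 0.5·64 = 19; r = 19.5 − 19 = 0.5
T=71: Ĉ = -13 + 0.5·71 = 22.5; r = 22 − 22.5 = -0.5
T=73: Ĉ = -13 + 0.5·73 = 23.5; r = 24 − 23.5 = 0.5
T=99: Ĉ = -13 + 0.5·99 = 36.5; r = 36 − 36.5 = -0.5
T=101: Ĉ = -13 + 0.5·101 = 37.5; r = 35 − 37.5 = -2.5
T=106: Ĉ = -13 + 0.5·106 = 40; r = 40.5 − 40 = 0.5
T=108: Ĉ = -13 + 0.5·108 = 41; r = 43 − 41 = 2
Largest |r| is 2.5 at T = 101, residual -2.5.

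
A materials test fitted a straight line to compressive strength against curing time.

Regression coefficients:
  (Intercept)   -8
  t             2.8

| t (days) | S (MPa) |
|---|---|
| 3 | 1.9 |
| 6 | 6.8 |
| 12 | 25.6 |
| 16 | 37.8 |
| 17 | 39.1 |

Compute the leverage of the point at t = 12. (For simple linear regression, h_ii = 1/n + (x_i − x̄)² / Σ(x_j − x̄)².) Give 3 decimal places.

t̄ = (3 + 6 + 12 + 16 + 17)/5 = 10.8
Σ(t − t̄)² = 60.84 + 23.04 + 1.44 + 27.04 + 38.44 = 150.8
h = 1/5 + (1.2)²/150.8 = 0.2 + 0.00954907 = 0.210

h = 0.210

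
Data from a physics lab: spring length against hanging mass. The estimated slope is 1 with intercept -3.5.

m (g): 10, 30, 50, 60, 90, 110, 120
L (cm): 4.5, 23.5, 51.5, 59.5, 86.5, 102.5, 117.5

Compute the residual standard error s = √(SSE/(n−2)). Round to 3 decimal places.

m=10: L̂ = -3.5 + 10 = 6.5; e = 4.5 − 6.5 = -2
m=30: L̂ = -3.5 + 30 = 26.5; e = 23.5 − 26.5 = -3
m=50: L̂ = -3.5 + 50 = 46.5; e = 51.5 − 46.5 = 5
m=60: L̂ = -3.5 + 60 = 56.5; e = 59.5 − 56.5 = 3
m=90: L̂ = -3.5 + 90 = 86.5; e = 86.5 − 86.5 = 0
m=110: L̂ = -3.5 + 110 = 106.5; e = 102.5 − 106.5 = -4
m=120: L̂ = -3.5 + 120 = 116.5; e = 117.5 − 116.5 = 1
SSE = 4 + 9 + 25 + 9 + 0 + 16 + 1 = 64
s = √(64/5) = √12.8 ≈ 3.578

s = 3.578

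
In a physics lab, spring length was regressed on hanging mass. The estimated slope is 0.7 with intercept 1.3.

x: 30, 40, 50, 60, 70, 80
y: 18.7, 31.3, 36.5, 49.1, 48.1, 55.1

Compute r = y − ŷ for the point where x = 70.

r = -2.2

ŷ = 1.3 + 0.7·70 = 50.3
r = 48.1 − 50.3 = -2.2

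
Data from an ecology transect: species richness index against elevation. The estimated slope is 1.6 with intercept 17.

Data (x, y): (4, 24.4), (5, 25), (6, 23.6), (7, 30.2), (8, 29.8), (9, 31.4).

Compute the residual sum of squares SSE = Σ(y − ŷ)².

SSE = 14

x=4: ŷ = 17 + 1.6·4 = 23.4; e = 24.4 − 23.4 = 1
x=5: ŷ = 17 + 1.6·5 = 25; e = 25 − 25 = 0
x=6: ŷ = 17 + 1.6·6 = 26.6; e = 23.6 − 26.6 = -3
x=7: ŷ = 17 + 1.6·7 = 28.2; e = 30.2 − 28.2 = 2
x=8: ŷ = 17 + 1.6·8 = 29.8; e = 29.8 − 29.8 = 0
x=9: ŷ = 17 + 1.6·9 = 31.4; e = 31.4 − 31.4 = 0
SSE = 1 + 0 + 9 + 4 + 0 + 0 = 14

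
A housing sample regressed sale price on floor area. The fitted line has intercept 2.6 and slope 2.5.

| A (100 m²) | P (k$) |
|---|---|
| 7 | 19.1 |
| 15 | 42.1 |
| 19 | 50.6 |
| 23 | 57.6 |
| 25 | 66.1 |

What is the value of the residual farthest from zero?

A=7: P̂ = 2.6 + 2.5·7 = 20.1; e = 19.1 − 20.1 = -1
A=15: P̂ = 2.6 + 2.5·15 = 40.1; e = 42.1 − 40.1 = 2
A=19: P̂ = 2.6 + 2.5·19 = 50.1; e = 50.6 − 50.1 = 0.5
A=23: P̂ = 2.6 + 2.5·23 = 60.1; e = 57.6 − 60.1 = -2.5
A=25: P̂ = 2.6 + 2.5·25 = 65.1; e = 66.1 − 65.1 = 1
Largest |e| is 2.5 at A = 23, residual -2.5.

e = -2.5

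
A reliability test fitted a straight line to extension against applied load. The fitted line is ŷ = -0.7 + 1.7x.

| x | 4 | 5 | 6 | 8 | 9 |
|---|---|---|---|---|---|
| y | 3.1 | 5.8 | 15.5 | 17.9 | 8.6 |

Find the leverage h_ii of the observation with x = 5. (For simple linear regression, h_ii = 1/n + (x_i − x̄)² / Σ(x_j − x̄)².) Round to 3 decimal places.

x̄ = (4 + 5 + 6 + 8 + 9)/5 = 6.4
Σ(x − x̄)² = 5.76 + 1.96 + 0.16 + 2.56 + 6.76 = 17.2
h = 1/5 + (-1.4)²/17.2 = 0.2 + 0.113953 = 0.314

h = 0.314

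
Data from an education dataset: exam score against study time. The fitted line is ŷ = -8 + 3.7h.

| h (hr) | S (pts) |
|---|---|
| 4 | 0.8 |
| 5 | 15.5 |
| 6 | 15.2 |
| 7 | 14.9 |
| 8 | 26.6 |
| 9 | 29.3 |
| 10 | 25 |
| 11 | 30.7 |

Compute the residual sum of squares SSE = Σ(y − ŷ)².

h=4: ŷ = -8 + 3.7·4 = 6.8; e = 0.8 − 6.8 = -6
h=5: ŷ = -8 + 3.7·5 = 10.5; e = 15.5 − 10.5 = 5
h=6: ŷ = -8 + 3.7·6 = 14.2; e = 15.2 − 14.2 = 1
h=7: ŷ = -8 + 3.7·7 = 17.9; e = 14.9 − 17.9 = -3
h=8: ŷ = -8 + 3.7·8 = 21.6; e = 26.6 − 21.6 = 5
h=9: ŷ = -8 + 3.7·9 = 25.3; e = 29.3 − 25.3 = 4
h=10: ŷ = -8 + 3.7·10 = 29; e = 25 − 29 = -4
h=11: ŷ = -8 + 3.7·11 = 32.7; e = 30.7 − 32.7 = -2
SSE = 36 + 25 + 1 + 9 + 25 + 16 + 16 + 4 = 132

SSE = 132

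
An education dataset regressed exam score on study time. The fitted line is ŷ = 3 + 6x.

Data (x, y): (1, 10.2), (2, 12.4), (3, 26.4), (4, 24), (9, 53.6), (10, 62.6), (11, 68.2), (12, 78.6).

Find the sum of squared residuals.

x=1: ŷ = 3 + 6·1 = 9; e = 10.2 − 9 = 1.2
x=2: ŷ = 3 + 6·2 = 15; e = 12.4 − 15 = -2.6
x=3: ŷ = 3 + 6·3 = 21; e = 26.4 − 21 = 5.4
x=4: ŷ = 3 + 6·4 = 27; e = 24 − 27 = -3
x=9: ŷ = 3 + 6·9 = 57; e = 53.6 − 57 = -3.4
x=10: ŷ = 3 + 6·10 = 63; e = 62.6 − 63 = -0.4
x=11: ŷ = 3 + 6·11 = 69; e = 68.2 − 69 = -0.8
x=12: ŷ = 3 + 6·12 = 75; e = 78.6 − 75 = 3.6
SSE = 1.44 + 6.76 + 29.16 + 9 + 11.56 + 0.16 + 0.64 + 12.96 = 71.68

SSE = 71.68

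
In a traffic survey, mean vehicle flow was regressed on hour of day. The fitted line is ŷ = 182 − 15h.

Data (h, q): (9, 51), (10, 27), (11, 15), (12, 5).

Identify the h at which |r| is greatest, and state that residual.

h = 10, r = -5

h=9: ŷ = 182 − 15·9 = 47; r = 51 − 47 = 4
h=10: ŷ = 182 − 15·10 = 32; r = 27 − 32 = -5
h=11: ŷ = 182 − 15·11 = 17; r = 15 − 17 = -2
h=12: ŷ = 182 − 15·12 = 2; r = 5 − 2 = 3
Largest |r| is 5 at h = 10, residual -5.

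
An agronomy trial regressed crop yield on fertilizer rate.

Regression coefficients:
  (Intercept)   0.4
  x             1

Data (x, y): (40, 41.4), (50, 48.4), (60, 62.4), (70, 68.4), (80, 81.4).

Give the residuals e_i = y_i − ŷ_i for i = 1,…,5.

1, -2, 2, -2, 1

x=40: ŷ = 0.4 + 40 = 40.4; e = 41.4 − 40.4 = 1
x=50: ŷ = 0.4 + 50 = 50.4; e = 48.4 − 50.4 = -2
x=60: ŷ = 0.4 + 60 = 60.4; e = 62.4 − 60.4 = 2
x=70: ŷ = 0.4 + 70 = 70.4; e = 68.4 − 70.4 = -2
x=80: ŷ = 0.4 + 80 = 80.4; e = 81.4 − 80.4 = 1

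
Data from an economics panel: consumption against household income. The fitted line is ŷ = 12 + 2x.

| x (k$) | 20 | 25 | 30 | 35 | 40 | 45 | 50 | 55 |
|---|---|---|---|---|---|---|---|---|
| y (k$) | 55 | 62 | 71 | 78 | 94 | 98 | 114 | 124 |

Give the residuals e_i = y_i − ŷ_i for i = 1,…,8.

3, 0, -1, -4, 2, -4, 2, 2

x=20: ŷ = 12 + 2·20 = 52; e = 55 − 52 = 3
x=25: ŷ = 12 + 2·25 = 62; e = 62 − 62 = 0
x=30: ŷ = 12 + 2·30 = 72; e = 71 − 72 = -1
x=35: ŷ = 12 + 2·35 = 82; e = 78 − 82 = -4
x=40: ŷ = 12 + 2·40 = 92; e = 94 − 92 = 2
x=45: ŷ = 12 + 2·45 = 102; e = 98 − 102 = -4
x=50: ŷ = 12 + 2·50 = 112; e = 114 − 112 = 2
x=55: ŷ = 12 + 2·55 = 122; e = 124 − 122 = 2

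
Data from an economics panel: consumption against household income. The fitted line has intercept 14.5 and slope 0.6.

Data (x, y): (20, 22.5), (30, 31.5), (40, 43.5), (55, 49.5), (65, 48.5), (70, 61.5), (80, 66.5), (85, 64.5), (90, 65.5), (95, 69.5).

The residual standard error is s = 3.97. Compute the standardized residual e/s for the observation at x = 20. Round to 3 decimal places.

ŷ = 14.5 + 0.6·20 = 26.5
e = 22.5 − 26.5 = -4
e/s = -4 / 3.97 = -1.008

-1.008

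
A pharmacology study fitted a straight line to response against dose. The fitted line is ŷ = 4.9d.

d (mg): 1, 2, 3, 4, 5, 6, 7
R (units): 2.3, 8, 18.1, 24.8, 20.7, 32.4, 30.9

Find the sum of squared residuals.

SSE = 83.6

d=1: ŷ = 4.9·1 = 4.9; e = 2.3 − 4.9 = -2.6
d=2: ŷ = 4.9·2 = 9.8; e = 8 − 9.8 = -1.8
d=3: ŷ = 4.9·3 = 14.7; e = 18.1 − 14.7 = 3.4
d=4: ŷ = 4.9·4 = 19.6; e = 24.8 − 19.6 = 5.2
d=5: ŷ = 4.9·5 = 24.5; e = 20.7 − 24.5 = -3.8
d=6: ŷ = 4.9·6 = 29.4; e = 32.4 − 29.4 = 3
d=7: ŷ = 4.9·7 = 34.3; e = 30.9 − 34.3 = -3.4
SSE = 6.76 + 3.24 + 11.56 + 27.04 + 14.44 + 9 + 11.56 = 83.6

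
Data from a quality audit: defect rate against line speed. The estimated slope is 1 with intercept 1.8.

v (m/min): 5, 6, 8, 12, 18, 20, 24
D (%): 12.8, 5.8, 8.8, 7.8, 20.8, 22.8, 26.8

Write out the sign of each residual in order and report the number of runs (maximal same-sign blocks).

v=5: ŷ = 1.8 + 5 = 6.8; r = 12.8 − 6.8 = 6
v=6: ŷ = 1.8 + 6 = 7.8; r = 5.8 − 7.8 = -2
v=8: ŷ = 1.8 + 8 = 9.8; r = 8.8 − 9.8 = -1
v=12: ŷ = 1.8 + 12 = 13.8; r = 7.8 − 13.8 = -6
v=18: ŷ = 1.8 + 18 = 19.8; r = 20.8 − 19.8 = 1
v=20: ŷ = 1.8 + 20 = 21.8; r = 22.8 − 21.8 = 1
v=24: ŷ = 1.8 + 24 = 25.8; r = 26.8 − 25.8 = 1
Signs: + − − − + + +
Runs: +×1, −×3, +×3 → 3

3 runs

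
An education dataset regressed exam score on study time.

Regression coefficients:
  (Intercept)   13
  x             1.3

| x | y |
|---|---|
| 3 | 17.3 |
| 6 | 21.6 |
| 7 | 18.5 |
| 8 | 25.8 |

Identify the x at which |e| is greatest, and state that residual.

x=3: ŷ = 13 + 1.3·3 = 16.9; e = 17.3 − 16.9 = 0.4
x=6: ŷ = 13 + 1.3·6 = 20.8; e = 21.6 − 20.8 = 0.8
x=7: ŷ = 13 + 1.3·7 = 22.1; e = 18.5 − 22.1 = -3.6
x=8: ŷ = 13 + 1.3·8 = 23.4; e = 25.8 − 23.4 = 2.4
Largest |e| is 3.6 at x = 7, residual -3.6.

x = 7, e = -3.6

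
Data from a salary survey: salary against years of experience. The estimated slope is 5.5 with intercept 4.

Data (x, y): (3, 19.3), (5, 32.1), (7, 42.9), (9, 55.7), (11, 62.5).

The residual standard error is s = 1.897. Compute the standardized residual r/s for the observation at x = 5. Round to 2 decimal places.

ŷ = 4 + 5.5·5 = 31.5
r = 32.1 − 31.5 = 0.6
r/s = 0.6 / 1.897 = 0.32

0.32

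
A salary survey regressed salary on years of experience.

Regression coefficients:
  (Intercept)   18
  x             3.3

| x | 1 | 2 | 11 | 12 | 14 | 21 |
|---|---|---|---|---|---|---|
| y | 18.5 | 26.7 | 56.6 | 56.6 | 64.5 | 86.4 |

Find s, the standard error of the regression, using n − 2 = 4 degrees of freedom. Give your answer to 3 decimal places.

x=1: ŷ = 18 + 3.3·1 = 21.3; r = 18.5 − 21.3 = -2.8
x=2: ŷ = 18 + 3.3·2 = 24.6; r = 26.7 − 24.6 = 2.1
x=11: ŷ = 18 + 3.3·11 = 54.3; r = 56.6 − 54.3 = 2.3
x=12: ŷ = 18 + 3.3·12 = 57.6; r = 56.6 − 57.6 = -1
x=14: ŷ = 18 + 3.3·14 = 64.2; r = 64.5 − 64.2 = 0.3
x=21: ŷ = 18 + 3.3·21 = 87.3; r = 86.4 − 87.3 = -0.9
SSE = 7.84 + 4.41 + 5.29 + 1 + 0.09 + 0.81 = 19.44
s = √(19.44/4) = √4.86 ≈ 2.205

s = 2.205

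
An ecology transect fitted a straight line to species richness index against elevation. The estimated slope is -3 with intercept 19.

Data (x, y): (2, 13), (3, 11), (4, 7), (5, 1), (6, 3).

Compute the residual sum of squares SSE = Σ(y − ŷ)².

SSE = 14

x=2: ŷ = 19 − 3·2 = 13; e = 13 − 13 = 0
x=3: ŷ = 19 − 3·3 = 10; e = 11 − 10 = 1
x=4: ŷ = 19 − 3·4 = 7; e = 7 − 7 = 0
x=5: ŷ = 19 − 3·5 = 4; e = 1 − 4 = -3
x=6: ŷ = 19 − 3·6 = 1; e = 3 − 1 = 2
SSE = 0 + 1 + 0 + 9 + 4 = 14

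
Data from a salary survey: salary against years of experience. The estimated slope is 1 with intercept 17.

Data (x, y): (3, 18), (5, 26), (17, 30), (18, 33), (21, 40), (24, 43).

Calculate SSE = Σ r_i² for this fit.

x=3: ŷ = 17 + 3 = 20; r = 18 − 20 = -2
x=5: ŷ = 17 + 5 = 22; r = 26 − 22 = 4
x=17: ŷ = 17 + 17 = 34; r = 30 − 34 = -4
x=18: ŷ = 17 + 18 = 35; r = 33 − 35 = -2
x=21: ŷ = 17 + 21 = 38; r = 40 − 38 = 2
x=24: ŷ = 17 + 24 = 41; r = 43 − 41 = 2
SSE = 4 + 16 + 16 + 4 + 4 + 4 = 48

SSE = 48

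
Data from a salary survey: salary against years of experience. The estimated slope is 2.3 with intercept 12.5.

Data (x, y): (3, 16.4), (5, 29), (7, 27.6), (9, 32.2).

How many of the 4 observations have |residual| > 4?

x=3: ŷ = 12.5 + 2.3·3 = 19.4; r = 16.4 − 19.4 = -3
x=5: ŷ = 12.5 + 2.3·5 = 24; r = 29 − 24 = 5
x=7: ŷ = 12.5 + 2.3·7 = 28.6; r = 27.6 − 28.6 = -1
x=9: ŷ = 12.5 + 2.3·9 = 33.2; r = 32.2 − 33.2 = -1
|r| > 4: x=5 (|r|=5) → 1

1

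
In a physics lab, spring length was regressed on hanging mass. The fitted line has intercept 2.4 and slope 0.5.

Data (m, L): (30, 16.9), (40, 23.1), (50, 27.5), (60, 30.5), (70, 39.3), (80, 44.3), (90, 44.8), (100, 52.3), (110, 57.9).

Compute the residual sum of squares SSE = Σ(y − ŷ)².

m=30: ŷ = 2.4 + 0.5·30 = 17.4; r = 16.9 − 17.4 = -0.5
m=40: ŷ = 2.4 + 0.5·40 = 22.4; r = 23.1 − 22.4 = 0.7
m=50: ŷ = 2.4 + 0.5·50 = 27.4; r = 27.5 − 27.4 = 0.1
m=60: ŷ = 2.4 + 0.5·60 = 32.4; r = 30.5 − 32.4 = -1.9
m=70: ŷ = 2.4 + 0.5·70 = 37.4; r = 39.3 − 37.4 = 1.9
m=80: ŷ = 2.4 + 0.5·80 = 42.4; r = 44.3 − 42.4 = 1.9
m=90: ŷ = 2.4 + 0.5·90 = 47.4; r = 44.8 − 47.4 = -2.6
m=100: ŷ = 2.4 + 0.5·100 = 52.4; r = 52.3 − 52.4 = -0.1
m=110: ŷ = 2.4 + 0.5·110 = 57.4; r = 57.9 − 57.4 = 0.5
SSE = 0.25 + 0.49 + 0.01 + 3.61 + 3.61 + 3.61 + 6.76 + 0.01 + 0.25 = 18.6

SSE = 18.6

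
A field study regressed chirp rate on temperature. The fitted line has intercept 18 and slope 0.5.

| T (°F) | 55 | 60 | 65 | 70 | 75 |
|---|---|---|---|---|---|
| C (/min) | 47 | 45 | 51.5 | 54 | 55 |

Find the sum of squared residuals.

T=55: ŷ = 18 + 0.5·55 = 45.5; e = 47 − 45.5 = 1.5
T=60: ŷ = 18 + 0.5·60 = 48; e = 45 − 48 = -3
T=65: ŷ = 18 + 0.5·65 = 50.5; e = 51.5 − 50.5 = 1
T=70: ŷ = 18 + 0.5·70 = 53; e = 54 − 53 = 1
T=75: ŷ = 18 + 0.5·75 = 55.5; e = 55 − 55.5 = -0.5
SSE = 2.25 + 9 + 1 + 1 + 0.25 = 13.5

SSE = 13.5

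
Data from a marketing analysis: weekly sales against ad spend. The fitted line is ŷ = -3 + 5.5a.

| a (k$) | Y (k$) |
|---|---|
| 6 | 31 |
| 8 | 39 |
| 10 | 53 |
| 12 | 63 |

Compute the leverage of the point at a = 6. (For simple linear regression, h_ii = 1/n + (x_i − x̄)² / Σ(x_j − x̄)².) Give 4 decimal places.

ā = (6 + 8 + 10 + 12)/4 = 9
Σ(a − ā)² = 9 + 1 + 1 + 9 = 20
h = 1/4 + (-3)²/20 = 0.25 + 0.45 = 0.7000

h = 0.7000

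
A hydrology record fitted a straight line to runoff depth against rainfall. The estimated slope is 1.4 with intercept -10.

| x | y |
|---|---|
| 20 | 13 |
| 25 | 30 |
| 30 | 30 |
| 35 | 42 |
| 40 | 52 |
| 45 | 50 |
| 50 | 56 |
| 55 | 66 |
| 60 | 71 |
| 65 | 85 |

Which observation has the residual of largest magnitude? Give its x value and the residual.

x=20: ŷ = -10 + 1.4·20 = 18; r = 13 − 18 = -5
x=25: ŷ = -10 + 1.4·25 = 25; r = 30 − 25 = 5
x=30: ŷ = -10 + 1.4·30 = 32; r = 30 − 32 = -2
x=35: ŷ = -10 + 1.4·35 = 39; r = 42 − 39 = 3
x=40: ŷ = -10 + 1.4·40 = 46; r = 52 − 46 = 6
x=45: ŷ = -10 + 1.4·45 = 53; r = 50 − 53 = -3
x=50: ŷ = -10 + 1.4·50 = 60; r = 56 − 60 = -4
x=55: ŷ = -10 + 1.4·55 = 67; r = 66 − 67 = -1
x=60: ŷ = -10 + 1.4·60 = 74; r = 71 − 74 = -3
x=65: ŷ = -10 + 1.4·65 = 81; r = 85 − 81 = 4
Largest |r| is 6 at x = 40, residual 6.

x = 40, r = 6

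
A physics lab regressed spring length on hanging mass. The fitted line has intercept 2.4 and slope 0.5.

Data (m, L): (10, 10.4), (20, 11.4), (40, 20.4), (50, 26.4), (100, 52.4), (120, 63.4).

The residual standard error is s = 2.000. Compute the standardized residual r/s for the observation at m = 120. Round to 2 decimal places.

0.50

ŷ = 2.4 + 0.5·120 = 62.4
r = 63.4 − 62.4 = 1
r/s = 1 / 2.000 = 0.50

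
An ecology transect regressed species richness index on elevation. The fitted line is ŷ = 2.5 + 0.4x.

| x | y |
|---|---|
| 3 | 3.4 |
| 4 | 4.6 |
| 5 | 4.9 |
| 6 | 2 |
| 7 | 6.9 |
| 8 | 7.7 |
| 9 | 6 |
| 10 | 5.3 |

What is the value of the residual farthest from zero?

r = -2.9

x=3: ŷ = 2.5 + 0.4·3 = 3.7; r = 3.4 − 3.7 = -0.3
x=4: ŷ = 2.5 + 0.4·4 = 4.1; r = 4.6 − 4.1 = 0.5
x=5: ŷ = 2.5 + 0.4·5 = 4.5; r = 4.9 − 4.5 = 0.4
x=6: ŷ = 2.5 + 0.4·6 = 4.9; r = 2 − 4.9 = -2.9
x=7: ŷ = 2.5 + 0.4·7 = 5.3; r = 6.9 − 5.3 = 1.6
x=8: ŷ = 2.5 + 0.4·8 = 5.7; r = 7.7 − 5.7 = 2
x=9: ŷ = 2.5 + 0.4·9 = 6.1; r = 6 − 6.1 = -0.1
x=10: ŷ = 2.5 + 0.4·10 = 6.5; r = 5.3 − 6.5 = -1.2
Largest |r| is 2.9 at x = 6, residual -2.9.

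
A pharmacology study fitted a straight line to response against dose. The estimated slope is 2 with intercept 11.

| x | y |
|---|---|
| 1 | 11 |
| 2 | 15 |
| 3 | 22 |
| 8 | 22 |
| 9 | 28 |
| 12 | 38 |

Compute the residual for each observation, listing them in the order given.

-2, 0, 5, -5, -1, 3

x=1: ŷ = 11 + 2·1 = 13; e = 11 − 13 = -2
x=2: ŷ = 11 + 2·2 = 15; e = 15 − 15 = 0
x=3: ŷ = 11 + 2·3 = 17; e = 22 − 17 = 5
x=8: ŷ = 11 + 2·8 = 27; e = 22 − 27 = -5
x=9: ŷ = 11 + 2·9 = 29; e = 28 − 29 = -1
x=12: ŷ = 11 + 2·12 = 35; e = 38 − 35 = 3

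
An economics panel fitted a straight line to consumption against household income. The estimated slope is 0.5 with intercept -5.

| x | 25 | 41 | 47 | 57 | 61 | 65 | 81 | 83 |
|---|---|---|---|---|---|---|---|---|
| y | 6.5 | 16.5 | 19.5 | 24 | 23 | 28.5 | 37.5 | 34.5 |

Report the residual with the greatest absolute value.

x=25: ŷ = -5 + 0.5·25 = 7.5; r = 6.5 − 7.5 = -1
x=41: ŷ = -5 + 0.5·41 = 15.5; r = 16.5 − 15.5 = 1
x=47: ŷ = -5 + 0.5·47 = 18.5; r = 19.5 − 18.5 = 1
x=57: ŷ = -5 + 0.5·57 = 23.5; r = 24 − 23.5 = 0.5
x=61: ŷ = -5 + 0.5·61 = 25.5; r = 23 − 25.5 = -2.5
x=65: ŷ = -5 + 0.5·65 = 27.5; r = 28.5 − 27.5 = 1
x=81: ŷ = -5 + 0.5·81 = 35.5; r = 37.5 − 35.5 = 2
x=83: ŷ = -5 + 0.5·83 = 36.5; r = 34.5 − 36.5 = -2
Largest |r| is 2.5 at x = 61, residual -2.5.

r = -2.5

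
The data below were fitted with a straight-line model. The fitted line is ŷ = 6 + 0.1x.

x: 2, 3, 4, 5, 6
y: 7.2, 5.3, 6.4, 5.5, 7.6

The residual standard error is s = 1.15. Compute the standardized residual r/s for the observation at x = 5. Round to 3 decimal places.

-0.870

ŷ = 6 + 0.1·5 = 6.5
r = 5.5 − 6.5 = -1
r/s = -1 / 1.15 = -0.870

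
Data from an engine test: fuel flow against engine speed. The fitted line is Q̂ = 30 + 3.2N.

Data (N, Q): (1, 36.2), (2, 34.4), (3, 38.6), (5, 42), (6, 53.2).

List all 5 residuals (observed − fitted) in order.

3, -2, -1, -4, 4

N=1: Q̂ = 30 + 3.2·1 = 33.2; r = 36.2 − 33.2 = 3
N=2: Q̂ = 30 + 3.2·2 = 36.4; r = 34.4 − 36.4 = -2
N=3: Q̂ = 30 + 3.2·3 = 39.6; r = 38.6 − 39.6 = -1
N=5: Q̂ = 30 + 3.2·5 = 46; r = 42 − 46 = -4
N=6: Q̂ = 30 + 3.2·6 = 49.2; r = 53.2 − 49.2 = 4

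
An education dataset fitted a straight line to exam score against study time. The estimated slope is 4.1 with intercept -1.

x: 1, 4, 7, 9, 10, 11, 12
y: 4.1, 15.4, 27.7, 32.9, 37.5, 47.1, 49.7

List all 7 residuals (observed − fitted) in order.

x=1: ŷ = -1 + 4.1·1 = 3.1; e = 4.1 − 3.1 = 1
x=4: ŷ = -1 + 4.1·4 = 15.4; e = 15.4 − 15.4 = 0
x=7: ŷ = -1 + 4.1·7 = 27.7; e = 27.7 − 27.7 = 0
x=9: ŷ = -1 + 4.1·9 = 35.9; e = 32.9 − 35.9 = -3
x=10: ŷ = -1 + 4.1·10 = 40; e = 37.5 − 40 = -2.5
x=11: ŷ = -1 + 4.1·11 = 44.1; e = 47.1 − 44.1 = 3
x=12: ŷ = -1 + 4.1·12 = 48.2; e = 49.7 − 48.2 = 1.5

1, 0, 0, -3, -2.5, 3, 1.5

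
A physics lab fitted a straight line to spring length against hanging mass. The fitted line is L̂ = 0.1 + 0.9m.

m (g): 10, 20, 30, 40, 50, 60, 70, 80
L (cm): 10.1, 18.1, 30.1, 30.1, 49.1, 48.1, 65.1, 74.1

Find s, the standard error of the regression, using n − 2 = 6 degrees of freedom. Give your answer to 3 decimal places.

s = 4.203

m=10: L̂ = 0.1 + 0.9·10 = 9.1; r = 10.1 − 9.1 = 1
m=20: L̂ = 0.1 + 0.9·20 = 18.1; r = 18.1 − 18.1 = 0
m=30: L̂ = 0.1 + 0.9·30 = 27.1; r = 30.1 − 27.1 = 3
m=40: L̂ = 0.1 + 0.9·40 = 36.1; r = 30.1 − 36.1 = -6
m=50: L̂ = 0.1 + 0.9·50 = 45.1; r = 49.1 − 45.1 = 4
m=60: L̂ = 0.1 + 0.9·60 = 54.1; r = 48.1 − 54.1 = -6
m=70: L̂ = 0.1 + 0.9·70 = 63.1; r = 65.1 − 63.1 = 2
m=80: L̂ = 0.1 + 0.9·80 = 72.1; r = 74.1 − 72.1 = 2
SSE = 1 + 0 + 9 + 36 + 16 + 36 + 4 + 4 = 106
s = √(106/6) = √17.6667 ≈ 4.203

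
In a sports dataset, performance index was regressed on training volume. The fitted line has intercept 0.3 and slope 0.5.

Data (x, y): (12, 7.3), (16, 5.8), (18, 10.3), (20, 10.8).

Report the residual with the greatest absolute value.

x=12: ŷ = 0.3 + 0.5·12 = 6.3; e = 7.3 − 6.3 = 1
x=16: ŷ = 0.3 + 0.5·16 = 8.3; e = 5.8 − 8.3 = -2.5
x=18: ŷ = 0.3 + 0.5·18 = 9.3; e = 10.3 − 9.3 = 1
x=20: ŷ = 0.3 + 0.5·20 = 10.3; e = 10.8 − 10.3 = 0.5
Largest |e| is 2.5 at x = 16, residual -2.5.

e = -2.5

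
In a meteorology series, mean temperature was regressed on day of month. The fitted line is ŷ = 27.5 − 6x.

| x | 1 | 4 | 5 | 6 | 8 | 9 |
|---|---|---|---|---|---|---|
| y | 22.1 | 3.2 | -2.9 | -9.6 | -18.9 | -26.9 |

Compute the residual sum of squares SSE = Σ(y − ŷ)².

SSE = 4.54

x=1: ŷ = 27.5 − 6·1 = 21.5; r = 22.1 − 21.5 = 0.6
x=4: ŷ = 27.5 − 6·4 = 3.5; r = 3.2 − 3.5 = -0.3
x=5: ŷ = 27.5 − 6·5 = -2.5; r = -2.9 − (-2.5) = -0.4
x=6: ŷ = 27.5 − 6·6 = -8.5; r = -9.6 − (-8.5) = -1.1
x=8: ŷ = 27.5 − 6·8 = -20.5; r = -18.9 − (-20.5) = 1.6
x=9: ŷ = 27.5 − 6·9 = -26.5; r = -26.9 − (-26.5) = -0.4
SSE = 0.36 + 0.09 + 0.16 + 1.21 + 2.56 + 0.16 = 4.54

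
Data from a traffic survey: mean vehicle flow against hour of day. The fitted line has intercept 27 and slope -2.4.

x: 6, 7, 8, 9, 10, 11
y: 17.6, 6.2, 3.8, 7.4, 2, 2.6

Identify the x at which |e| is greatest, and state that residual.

x = 6, e = 5

x=6: ŷ = 27 − 2.4·6 = 12.6; e = 17.6 − 12.6 = 5
x=7: ŷ = 27 − 2.4·7 = 10.2; e = 6.2 − 10.2 = -4
x=8: ŷ = 27 − 2.4·8 = 7.8; e = 3.8 − 7.8 = -4
x=9: ŷ = 27 − 2.4·9 = 5.4; e = 7.4 − 5.4 = 2
x=10: ŷ = 27 − 2.4·10 = 3; e = 2 − 3 = -1
x=11: ŷ = 27 − 2.4·11 = 0.6; e = 2.6 − 0.6 = 2
Largest |e| is 5 at x = 6, residual 5.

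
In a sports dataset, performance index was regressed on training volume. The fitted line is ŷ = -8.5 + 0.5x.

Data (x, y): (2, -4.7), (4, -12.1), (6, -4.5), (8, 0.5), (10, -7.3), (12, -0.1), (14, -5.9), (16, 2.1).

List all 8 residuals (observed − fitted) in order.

2.8, -5.6, 1, 5, -3.8, 2.4, -4.4, 2.6

x=2: ŷ = -8.5 + 0.5·2 = -7.5; r = -4.7 − (-7.5) = 2.8
x=4: ŷ = -8.5 + 0.5·4 = -6.5; r = -12.1 − (-6.5) = -5.6
x=6: ŷ = -8.5 + 0.5·6 = -5.5; r = -4.5 − (-5.5) = 1
x=8: ŷ = -8.5 + 0.5·8 = -4.5; r = 0.5 − (-4.5) = 5
x=10: ŷ = -8.5 + 0.5·10 = -3.5; r = -7.3 − (-3.5) = -3.8
x=12: ŷ = -8.5 + 0.5·12 = -2.5; r = -0.1 − (-2.5) = 2.4
x=14: ŷ = -8.5 + 0.5·14 = -1.5; r = -5.9 − (-1.5) = -4.4
x=16: ŷ = -8.5 + 0.5·16 = -0.5; r = 2.1 − (-0.5) = 2.6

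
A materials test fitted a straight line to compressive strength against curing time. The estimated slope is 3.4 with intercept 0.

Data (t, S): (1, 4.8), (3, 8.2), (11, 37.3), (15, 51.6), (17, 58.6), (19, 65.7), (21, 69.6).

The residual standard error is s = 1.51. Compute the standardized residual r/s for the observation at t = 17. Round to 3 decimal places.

ŷ = 3.4·17 = 57.8
r = 58.6 − 57.8 = 0.8
r/s = 0.8 / 1.51 = 0.530

0.530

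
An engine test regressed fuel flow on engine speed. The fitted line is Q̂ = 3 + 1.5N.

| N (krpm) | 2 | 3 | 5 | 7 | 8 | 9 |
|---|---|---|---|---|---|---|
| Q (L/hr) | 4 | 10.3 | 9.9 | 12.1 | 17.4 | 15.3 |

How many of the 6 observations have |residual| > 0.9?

5

N=2: Q̂ = 3 + 1.5·2 = 6; e = 4 − 6 = -2
N=3: Q̂ = 3 + 1.5·3 = 7.5; e = 10.3 − 7.5 = 2.8
N=5: Q̂ = 3 + 1.5·5 = 10.5; e = 9.9 − 10.5 = -0.6
N=7: Q̂ = 3 + 1.5·7 = 13.5; e = 12.1 − 13.5 = -1.4
N=8: Q̂ = 3 + 1.5·8 = 15; e = 17.4 − 15 = 2.4
N=9: Q̂ = 3 + 1.5·9 = 16.5; e = 15.3 − 16.5 = -1.2
|e| > 0.9: N=2 (|e|=2), N=3 (|e|=2.8), N=7 (|e|=1.4), N=8 (|e|=2.4), N=9 (|e|=1.2) → 5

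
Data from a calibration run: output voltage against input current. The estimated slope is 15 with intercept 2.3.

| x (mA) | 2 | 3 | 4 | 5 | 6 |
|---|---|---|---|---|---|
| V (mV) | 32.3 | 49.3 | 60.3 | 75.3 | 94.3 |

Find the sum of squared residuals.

SSE = 16

x=2: ŷ = 2.3 + 15·2 = 32.3; e = 32.3 − 32.3 = 0
x=3: ŷ = 2.3 + 15·3 = 47.3; e = 49.3 − 47.3 = 2
x=4: ŷ = 2.3 + 15·4 = 62.3; e = 60.3 − 62.3 = -2
x=5: ŷ = 2.3 + 15·5 = 77.3; e = 75.3 − 77.3 = -2
x=6: ŷ = 2.3 + 15·6 = 92.3; e = 94.3 − 92.3 = 2
SSE = 0 + 4 + 4 + 4 + 4 = 16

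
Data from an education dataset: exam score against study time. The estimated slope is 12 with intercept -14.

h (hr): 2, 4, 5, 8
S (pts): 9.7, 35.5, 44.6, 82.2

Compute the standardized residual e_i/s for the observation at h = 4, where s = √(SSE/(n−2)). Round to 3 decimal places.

1.018

h=2: ŷ = -14 + 12·2 = 10; e = 9.7 − 10 = -0.3
h=4: ŷ = -14 + 12·4 = 34; e = 35.5 − 34 = 1.5
h=5: ŷ = -14 + 12·5 = 46; e = 44.6 − 46 = -1.4
h=8: ŷ = -14 + 12·8 = 82; e = 82.2 − 82 = 0.2
SSE = 0.09 + 2.25 + 1.96 + 0.04 = 4.34
s = √(4.34/2) = 1.47309
e/s = 1.5 / 1.47309 = 1.018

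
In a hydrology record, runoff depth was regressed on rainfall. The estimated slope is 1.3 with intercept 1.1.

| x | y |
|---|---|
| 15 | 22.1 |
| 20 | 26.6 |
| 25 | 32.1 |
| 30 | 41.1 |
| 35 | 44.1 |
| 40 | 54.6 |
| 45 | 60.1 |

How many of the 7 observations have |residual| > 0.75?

5

x=15: ŷ = 1.1 + 1.3·15 = 20.6; r = 22.1 − 20.6 = 1.5
x=20: ŷ = 1.1 + 1.3·20 = 27.1; r = 26.6 − 27.1 = -0.5
x=25: ŷ = 1.1 + 1.3·25 = 33.6; r = 32.1 − 33.6 = -1.5
x=30: ŷ = 1.1 + 1.3·30 = 40.1; r = 41.1 − 40.1 = 1
x=35: ŷ = 1.1 + 1.3·35 = 46.6; r = 44.1 − 46.6 = -2.5
x=40: ŷ = 1.1 + 1.3·40 = 53.1; r = 54.6 − 53.1 = 1.5
x=45: ŷ = 1.1 + 1.3·45 = 59.6; r = 60.1 − 59.6 = 0.5
|r| > 0.75: x=15 (|r|=1.5), x=25 (|r|=1.5), x=30 (|r|=1), x=35 (|r|=2.5), x=40 (|r|=1.5) → 5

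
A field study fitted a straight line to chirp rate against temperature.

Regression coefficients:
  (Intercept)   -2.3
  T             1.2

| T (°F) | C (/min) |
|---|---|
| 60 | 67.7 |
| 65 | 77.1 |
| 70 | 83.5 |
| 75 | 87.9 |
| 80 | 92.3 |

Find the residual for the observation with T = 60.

e = -2

ŷ = -2.3 + 1.2·60 = 69.7
e = 67.7 − 69.7 = -2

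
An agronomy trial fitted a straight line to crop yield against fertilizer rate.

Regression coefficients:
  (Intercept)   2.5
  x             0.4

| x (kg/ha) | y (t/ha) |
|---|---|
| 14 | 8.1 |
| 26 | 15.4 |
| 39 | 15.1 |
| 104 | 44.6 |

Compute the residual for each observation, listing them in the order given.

x=14: ŷ = 2.5 + 0.4·14 = 8.1; r = 8.1 − 8.1 = 0
x=26: ŷ = 2.5 + 0.4·26 = 12.9; r = 15.4 − 12.9 = 2.5
x=39: ŷ = 2.5 + 0.4·39 = 18.1; r = 15.1 − 18.1 = -3
x=104: ŷ = 2.5 + 0.4·104 = 44.1; r = 44.6 − 44.1 = 0.5

0, 2.5, -3, 0.5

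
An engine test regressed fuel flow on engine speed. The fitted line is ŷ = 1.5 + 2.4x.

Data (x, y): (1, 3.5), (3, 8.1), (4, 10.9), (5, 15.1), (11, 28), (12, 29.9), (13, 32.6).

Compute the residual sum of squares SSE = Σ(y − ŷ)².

SSE = 3.3

x=1: ŷ = 1.5 + 2.4·1 = 3.9; r = 3.5 − 3.9 = -0.4
x=3: ŷ = 1.5 + 2.4·3 = 8.7; r = 8.1 − 8.7 = -0.6
x=4: ŷ = 1.5 + 2.4·4 = 11.1; r = 10.9 − 11.1 = -0.2
x=5: ŷ = 1.5 + 2.4·5 = 13.5; r = 15.1 − 13.5 = 1.6
x=11: ŷ = 1.5 + 2.4·11 = 27.9; r = 28 − 27.9 = 0.1
x=12: ŷ = 1.5 + 2.4·12 = 30.3; r = 29.9 − 30.3 = -0.4
x=13: ŷ = 1.5 + 2.4·13 = 32.7; r = 32.6 − 32.7 = -0.1
SSE = 0.16 + 0.36 + 0.04 + 2.56 + 0.01 + 0.16 + 0.01 = 3.3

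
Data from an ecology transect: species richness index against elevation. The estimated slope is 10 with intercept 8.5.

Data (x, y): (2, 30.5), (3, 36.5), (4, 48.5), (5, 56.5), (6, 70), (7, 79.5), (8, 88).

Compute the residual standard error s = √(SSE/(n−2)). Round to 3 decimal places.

s = 1.761

x=2: ŷ = 8.5 + 10·2 = 28.5; e = 30.5 − 28.5 = 2
x=3: ŷ = 8.5 + 10·3 = 38.5; e = 36.5 − 38.5 = -2
x=4: ŷ = 8.5 + 10·4 = 48.5; e = 48.5 − 48.5 = 0
x=5: ŷ = 8.5 + 10·5 = 58.5; e = 56.5 − 58.5 = -2
x=6: ŷ = 8.5 + 10·6 = 68.5; e = 70 − 68.5 = 1.5
x=7: ŷ = 8.5 + 10·7 = 78.5; e = 79.5 − 78.5 = 1
x=8: ŷ = 8.5 + 10·8 = 88.5; e = 88 − 88.5 = -0.5
SSE = 4 + 4 + 0 + 4 + 2.25 + 1 + 0.25 = 15.5
s = √(15.5/5) = √3.1 ≈ 1.761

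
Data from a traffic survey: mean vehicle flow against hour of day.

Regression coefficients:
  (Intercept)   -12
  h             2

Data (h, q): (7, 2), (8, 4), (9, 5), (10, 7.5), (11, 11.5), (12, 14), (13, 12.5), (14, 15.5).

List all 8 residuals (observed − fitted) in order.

h=7: ŷ = -12 + 2·7 = 2; e = 2 − 2 = 0
h=8: ŷ = -12 + 2·8 = 4; e = 4 − 4 = 0
h=9: ŷ = -12 + 2·9 = 6; e = 5 − 6 = -1
h=10: ŷ = -12 + 2·10 = 8; e = 7.5 − 8 = -0.5
h=11: ŷ = -12 + 2·11 = 10; e = 11.5 − 10 = 1.5
h=12: ŷ = -12 + 2·12 = 12; e = 14 − 12 = 2
h=13: ŷ = -12 + 2·13 = 14; e = 12.5 − 14 = -1.5
h=14: ŷ = -12 + 2·14 = 16; e = 15.5 − 16 = -0.5

0, 0, -1, -0.5, 1.5, 2, -1.5, -0.5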